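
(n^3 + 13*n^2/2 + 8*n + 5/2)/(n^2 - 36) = (2*n^3 + 13*n^2 + 16*n + 5)/(2*(n^2 - 36))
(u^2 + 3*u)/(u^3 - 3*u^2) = (u + 3)/(u*(u - 3))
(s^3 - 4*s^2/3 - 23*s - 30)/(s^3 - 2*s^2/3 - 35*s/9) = 3*(s^2 - 3*s - 18)/(s*(3*s - 7))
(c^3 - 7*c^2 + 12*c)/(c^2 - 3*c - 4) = c*(c - 3)/(c + 1)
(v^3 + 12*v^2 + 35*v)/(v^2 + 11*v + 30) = v*(v + 7)/(v + 6)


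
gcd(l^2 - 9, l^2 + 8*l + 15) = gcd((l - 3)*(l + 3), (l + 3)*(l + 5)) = l + 3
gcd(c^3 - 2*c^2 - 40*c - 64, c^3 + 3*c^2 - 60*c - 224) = c^2 - 4*c - 32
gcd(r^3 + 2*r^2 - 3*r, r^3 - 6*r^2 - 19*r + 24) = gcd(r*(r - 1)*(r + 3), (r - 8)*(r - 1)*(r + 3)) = r^2 + 2*r - 3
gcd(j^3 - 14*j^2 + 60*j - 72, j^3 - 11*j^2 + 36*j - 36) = j^2 - 8*j + 12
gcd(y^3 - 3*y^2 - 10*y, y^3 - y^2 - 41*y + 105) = y - 5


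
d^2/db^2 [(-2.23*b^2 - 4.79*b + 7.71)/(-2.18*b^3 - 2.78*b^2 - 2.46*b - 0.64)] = (21.195704*b^6 + 136.583976*b^5 - 337.270416*b^4 - 799.007688*b^3 - 709.600704*b^2 - 302.955144*b - 79.136344)/(10.360232*b^9 + 39.635016*b^8 + 85.616448*b^7 + 120.061064*b^6 + 119.884992*b^5 + 85.902024*b^4 + 43.826712*b^3 + 15.035136*b^2 + 3.022848*b + 0.262144)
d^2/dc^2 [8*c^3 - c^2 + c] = 48*c - 2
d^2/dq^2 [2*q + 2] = 0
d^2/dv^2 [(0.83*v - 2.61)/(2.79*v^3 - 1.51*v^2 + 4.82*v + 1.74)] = (38.764818*v^5 - 264.778254*v^4 + 157.392322*v^3 - 294.65073*v^2 + 203.0841*v - 148.910244)/(21.717639*v^9 - 35.261973*v^8 + 131.642523*v^7 - 84.647017*v^6 + 183.442758*v^5 + 47.054382*v^4 + 61.336772*v^3 + 107.5581*v^2 + 43.779096*v + 5.268024)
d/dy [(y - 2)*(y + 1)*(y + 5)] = 3*y^2 + 8*y - 7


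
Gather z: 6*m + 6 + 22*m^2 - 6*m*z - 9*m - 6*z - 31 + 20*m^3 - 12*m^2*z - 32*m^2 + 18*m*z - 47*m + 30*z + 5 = 20*m^3 - 10*m^2 - 50*m + z*(-12*m^2 + 12*m + 24) - 20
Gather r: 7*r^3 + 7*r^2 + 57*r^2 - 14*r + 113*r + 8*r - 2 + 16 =7*r^3 + 64*r^2 + 107*r + 14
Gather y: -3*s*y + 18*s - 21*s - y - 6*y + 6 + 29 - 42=-3*s + y*(-3*s - 7) - 7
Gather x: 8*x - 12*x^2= -12*x^2 + 8*x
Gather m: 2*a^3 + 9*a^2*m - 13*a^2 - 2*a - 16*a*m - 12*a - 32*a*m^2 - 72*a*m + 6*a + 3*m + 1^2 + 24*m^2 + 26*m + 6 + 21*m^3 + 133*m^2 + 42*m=2*a^3 - 13*a^2 - 8*a + 21*m^3 + m^2*(157 - 32*a) + m*(9*a^2 - 88*a + 71) + 7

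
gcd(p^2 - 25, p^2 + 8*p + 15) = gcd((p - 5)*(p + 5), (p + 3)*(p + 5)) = p + 5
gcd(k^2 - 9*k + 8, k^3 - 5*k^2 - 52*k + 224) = k - 8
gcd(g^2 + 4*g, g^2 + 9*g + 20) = g + 4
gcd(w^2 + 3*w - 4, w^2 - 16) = w + 4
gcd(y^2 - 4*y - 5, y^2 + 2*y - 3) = 1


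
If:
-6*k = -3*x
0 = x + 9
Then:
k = -9/2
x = -9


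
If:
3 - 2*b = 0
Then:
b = 3/2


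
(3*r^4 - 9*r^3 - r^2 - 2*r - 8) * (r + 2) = 3*r^5 - 3*r^4 - 19*r^3 - 4*r^2 - 12*r - 16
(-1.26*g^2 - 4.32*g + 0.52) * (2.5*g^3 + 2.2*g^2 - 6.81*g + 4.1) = -3.15*g^5 - 13.572*g^4 + 0.3766*g^3 + 25.3972*g^2 - 21.2532*g + 2.132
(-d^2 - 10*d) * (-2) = 2*d^2 + 20*d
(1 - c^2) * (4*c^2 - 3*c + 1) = -4*c^4 + 3*c^3 + 3*c^2 - 3*c + 1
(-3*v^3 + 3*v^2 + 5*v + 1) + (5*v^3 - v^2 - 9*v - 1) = 2*v^3 + 2*v^2 - 4*v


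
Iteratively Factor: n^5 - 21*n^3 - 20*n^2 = (n)*(n^4 - 21*n^2 - 20*n) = n*(n + 1)*(n^3 - n^2 - 20*n) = n*(n + 1)*(n + 4)*(n^2 - 5*n) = n*(n - 5)*(n + 1)*(n + 4)*(n)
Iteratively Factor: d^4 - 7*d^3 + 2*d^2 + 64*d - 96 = (d + 3)*(d^3 - 10*d^2 + 32*d - 32) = (d - 4)*(d + 3)*(d^2 - 6*d + 8) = (d - 4)^2*(d + 3)*(d - 2)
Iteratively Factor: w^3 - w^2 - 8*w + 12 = (w + 3)*(w^2 - 4*w + 4) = (w - 2)*(w + 3)*(w - 2)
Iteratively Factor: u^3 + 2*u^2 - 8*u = (u - 2)*(u^2 + 4*u) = u*(u - 2)*(u + 4)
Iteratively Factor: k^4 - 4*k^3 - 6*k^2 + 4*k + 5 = (k - 5)*(k^3 + k^2 - k - 1) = (k - 5)*(k - 1)*(k^2 + 2*k + 1) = (k - 5)*(k - 1)*(k + 1)*(k + 1)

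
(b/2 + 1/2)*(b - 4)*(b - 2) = b^3/2 - 5*b^2/2 + b + 4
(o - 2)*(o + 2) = o^2 - 4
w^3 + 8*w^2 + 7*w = w*(w + 1)*(w + 7)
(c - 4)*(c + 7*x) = c^2 + 7*c*x - 4*c - 28*x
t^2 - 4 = (t - 2)*(t + 2)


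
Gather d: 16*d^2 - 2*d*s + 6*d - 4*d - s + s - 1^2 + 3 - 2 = 16*d^2 + d*(2 - 2*s)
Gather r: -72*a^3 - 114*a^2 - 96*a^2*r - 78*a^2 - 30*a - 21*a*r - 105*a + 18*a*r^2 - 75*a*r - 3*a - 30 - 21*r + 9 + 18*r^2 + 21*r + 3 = -72*a^3 - 192*a^2 - 138*a + r^2*(18*a + 18) + r*(-96*a^2 - 96*a) - 18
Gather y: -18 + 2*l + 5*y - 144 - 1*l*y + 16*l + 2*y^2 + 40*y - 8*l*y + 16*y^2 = 18*l + 18*y^2 + y*(45 - 9*l) - 162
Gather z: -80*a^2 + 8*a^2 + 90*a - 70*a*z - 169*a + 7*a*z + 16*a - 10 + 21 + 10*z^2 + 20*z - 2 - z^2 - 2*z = -72*a^2 - 63*a + 9*z^2 + z*(18 - 63*a) + 9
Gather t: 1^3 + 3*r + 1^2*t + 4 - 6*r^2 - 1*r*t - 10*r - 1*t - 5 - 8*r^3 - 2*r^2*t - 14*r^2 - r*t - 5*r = -8*r^3 - 20*r^2 - 12*r + t*(-2*r^2 - 2*r)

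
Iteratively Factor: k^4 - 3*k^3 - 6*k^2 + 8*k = (k - 1)*(k^3 - 2*k^2 - 8*k) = k*(k - 1)*(k^2 - 2*k - 8) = k*(k - 4)*(k - 1)*(k + 2)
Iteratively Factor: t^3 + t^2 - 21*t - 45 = (t - 5)*(t^2 + 6*t + 9) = (t - 5)*(t + 3)*(t + 3)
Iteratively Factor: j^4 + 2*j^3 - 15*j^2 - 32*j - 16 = (j - 4)*(j^3 + 6*j^2 + 9*j + 4) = (j - 4)*(j + 1)*(j^2 + 5*j + 4) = (j - 4)*(j + 1)*(j + 4)*(j + 1)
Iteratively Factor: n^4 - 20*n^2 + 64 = (n - 4)*(n^3 + 4*n^2 - 4*n - 16) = (n - 4)*(n - 2)*(n^2 + 6*n + 8) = (n - 4)*(n - 2)*(n + 4)*(n + 2)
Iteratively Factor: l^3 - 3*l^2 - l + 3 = (l + 1)*(l^2 - 4*l + 3) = (l - 1)*(l + 1)*(l - 3)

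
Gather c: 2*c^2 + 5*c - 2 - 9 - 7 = 2*c^2 + 5*c - 18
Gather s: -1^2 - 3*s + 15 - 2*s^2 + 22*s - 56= -2*s^2 + 19*s - 42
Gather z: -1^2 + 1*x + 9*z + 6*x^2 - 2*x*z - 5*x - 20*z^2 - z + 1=6*x^2 - 4*x - 20*z^2 + z*(8 - 2*x)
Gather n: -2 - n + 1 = -n - 1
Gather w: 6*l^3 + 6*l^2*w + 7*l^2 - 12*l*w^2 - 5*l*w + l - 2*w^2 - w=6*l^3 + 7*l^2 + l + w^2*(-12*l - 2) + w*(6*l^2 - 5*l - 1)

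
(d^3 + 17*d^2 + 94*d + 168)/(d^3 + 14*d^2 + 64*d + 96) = (d + 7)/(d + 4)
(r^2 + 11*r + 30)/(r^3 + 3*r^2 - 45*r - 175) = (r + 6)/(r^2 - 2*r - 35)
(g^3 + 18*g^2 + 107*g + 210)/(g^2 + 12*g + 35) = g + 6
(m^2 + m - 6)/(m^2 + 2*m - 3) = (m - 2)/(m - 1)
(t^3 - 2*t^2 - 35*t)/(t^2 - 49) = t*(t + 5)/(t + 7)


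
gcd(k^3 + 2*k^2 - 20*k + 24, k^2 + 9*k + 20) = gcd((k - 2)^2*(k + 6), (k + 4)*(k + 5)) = 1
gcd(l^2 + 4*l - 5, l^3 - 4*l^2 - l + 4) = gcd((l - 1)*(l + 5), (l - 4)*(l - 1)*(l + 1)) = l - 1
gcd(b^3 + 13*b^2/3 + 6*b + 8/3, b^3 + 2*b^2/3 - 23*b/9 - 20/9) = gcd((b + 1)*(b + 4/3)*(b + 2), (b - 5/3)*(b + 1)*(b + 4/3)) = b^2 + 7*b/3 + 4/3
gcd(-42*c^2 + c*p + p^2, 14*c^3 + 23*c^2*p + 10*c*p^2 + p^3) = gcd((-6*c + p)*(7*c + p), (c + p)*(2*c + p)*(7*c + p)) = 7*c + p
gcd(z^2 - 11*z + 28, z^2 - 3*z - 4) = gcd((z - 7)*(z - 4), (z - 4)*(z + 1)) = z - 4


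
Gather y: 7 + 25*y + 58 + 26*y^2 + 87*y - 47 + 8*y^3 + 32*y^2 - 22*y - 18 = 8*y^3 + 58*y^2 + 90*y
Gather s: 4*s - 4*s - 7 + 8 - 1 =0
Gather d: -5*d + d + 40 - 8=32 - 4*d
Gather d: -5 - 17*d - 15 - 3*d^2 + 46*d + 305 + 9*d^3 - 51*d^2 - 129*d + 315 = 9*d^3 - 54*d^2 - 100*d + 600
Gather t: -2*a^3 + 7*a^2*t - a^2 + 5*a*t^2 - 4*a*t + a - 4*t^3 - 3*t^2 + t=-2*a^3 - a^2 + a - 4*t^3 + t^2*(5*a - 3) + t*(7*a^2 - 4*a + 1)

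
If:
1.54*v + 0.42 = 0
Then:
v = -0.27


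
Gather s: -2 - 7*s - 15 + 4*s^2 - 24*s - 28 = 4*s^2 - 31*s - 45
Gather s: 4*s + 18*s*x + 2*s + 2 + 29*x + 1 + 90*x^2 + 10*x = s*(18*x + 6) + 90*x^2 + 39*x + 3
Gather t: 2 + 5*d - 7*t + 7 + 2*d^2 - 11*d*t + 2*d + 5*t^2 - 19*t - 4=2*d^2 + 7*d + 5*t^2 + t*(-11*d - 26) + 5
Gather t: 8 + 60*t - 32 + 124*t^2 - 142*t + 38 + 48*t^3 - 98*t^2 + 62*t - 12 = 48*t^3 + 26*t^2 - 20*t + 2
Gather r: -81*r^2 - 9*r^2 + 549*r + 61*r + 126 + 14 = -90*r^2 + 610*r + 140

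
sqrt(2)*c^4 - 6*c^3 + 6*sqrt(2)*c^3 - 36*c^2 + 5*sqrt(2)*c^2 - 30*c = c*(c + 5)*(c - 3*sqrt(2))*(sqrt(2)*c + sqrt(2))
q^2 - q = q*(q - 1)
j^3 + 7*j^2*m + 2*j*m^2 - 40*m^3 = (j - 2*m)*(j + 4*m)*(j + 5*m)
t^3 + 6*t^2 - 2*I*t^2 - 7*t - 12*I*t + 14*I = (t - 1)*(t + 7)*(t - 2*I)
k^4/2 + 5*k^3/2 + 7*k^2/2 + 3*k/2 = k*(k/2 + 1/2)*(k + 1)*(k + 3)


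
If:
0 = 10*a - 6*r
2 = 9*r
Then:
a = 2/15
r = 2/9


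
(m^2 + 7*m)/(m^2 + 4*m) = (m + 7)/(m + 4)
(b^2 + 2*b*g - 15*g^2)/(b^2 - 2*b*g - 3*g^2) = (b + 5*g)/(b + g)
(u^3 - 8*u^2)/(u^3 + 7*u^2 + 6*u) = u*(u - 8)/(u^2 + 7*u + 6)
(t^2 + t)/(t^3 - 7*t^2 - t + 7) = t/(t^2 - 8*t + 7)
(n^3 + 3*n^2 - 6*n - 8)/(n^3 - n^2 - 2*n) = (n + 4)/n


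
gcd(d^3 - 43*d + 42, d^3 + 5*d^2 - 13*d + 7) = d^2 + 6*d - 7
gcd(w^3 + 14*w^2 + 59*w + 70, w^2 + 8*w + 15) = w + 5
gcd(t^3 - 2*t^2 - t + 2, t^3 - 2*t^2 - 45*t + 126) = 1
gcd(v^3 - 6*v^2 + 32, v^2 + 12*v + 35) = 1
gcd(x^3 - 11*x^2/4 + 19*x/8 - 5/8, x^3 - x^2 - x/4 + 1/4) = x^2 - 3*x/2 + 1/2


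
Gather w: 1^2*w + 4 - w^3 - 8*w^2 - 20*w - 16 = -w^3 - 8*w^2 - 19*w - 12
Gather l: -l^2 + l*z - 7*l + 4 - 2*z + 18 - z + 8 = -l^2 + l*(z - 7) - 3*z + 30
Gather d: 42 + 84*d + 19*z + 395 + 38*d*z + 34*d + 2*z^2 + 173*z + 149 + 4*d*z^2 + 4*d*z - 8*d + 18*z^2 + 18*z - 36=d*(4*z^2 + 42*z + 110) + 20*z^2 + 210*z + 550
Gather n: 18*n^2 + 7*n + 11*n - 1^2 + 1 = 18*n^2 + 18*n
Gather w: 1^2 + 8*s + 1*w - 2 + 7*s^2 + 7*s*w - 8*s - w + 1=7*s^2 + 7*s*w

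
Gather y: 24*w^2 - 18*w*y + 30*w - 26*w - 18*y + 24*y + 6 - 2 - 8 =24*w^2 + 4*w + y*(6 - 18*w) - 4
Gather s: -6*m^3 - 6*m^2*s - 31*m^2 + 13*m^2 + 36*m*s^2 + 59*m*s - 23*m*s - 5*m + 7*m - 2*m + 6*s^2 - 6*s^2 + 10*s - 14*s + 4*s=-6*m^3 - 18*m^2 + 36*m*s^2 + s*(-6*m^2 + 36*m)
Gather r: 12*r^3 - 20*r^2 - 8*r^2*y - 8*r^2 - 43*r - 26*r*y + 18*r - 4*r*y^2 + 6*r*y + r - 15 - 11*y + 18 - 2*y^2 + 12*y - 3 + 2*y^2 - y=12*r^3 + r^2*(-8*y - 28) + r*(-4*y^2 - 20*y - 24)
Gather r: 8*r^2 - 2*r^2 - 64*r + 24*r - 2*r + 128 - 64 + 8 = 6*r^2 - 42*r + 72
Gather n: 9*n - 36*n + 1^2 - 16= -27*n - 15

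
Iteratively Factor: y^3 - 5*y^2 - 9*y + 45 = (y - 3)*(y^2 - 2*y - 15) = (y - 3)*(y + 3)*(y - 5)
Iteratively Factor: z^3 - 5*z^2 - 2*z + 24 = (z + 2)*(z^2 - 7*z + 12) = (z - 3)*(z + 2)*(z - 4)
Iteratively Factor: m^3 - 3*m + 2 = (m - 1)*(m^2 + m - 2) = (m - 1)*(m + 2)*(m - 1)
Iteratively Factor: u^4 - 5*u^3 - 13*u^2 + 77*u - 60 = (u - 5)*(u^3 - 13*u + 12) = (u - 5)*(u + 4)*(u^2 - 4*u + 3) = (u - 5)*(u - 1)*(u + 4)*(u - 3)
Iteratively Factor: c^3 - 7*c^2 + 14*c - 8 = (c - 1)*(c^2 - 6*c + 8) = (c - 4)*(c - 1)*(c - 2)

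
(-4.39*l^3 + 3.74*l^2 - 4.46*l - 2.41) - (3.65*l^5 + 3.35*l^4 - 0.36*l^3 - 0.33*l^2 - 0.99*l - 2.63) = -3.65*l^5 - 3.35*l^4 - 4.03*l^3 + 4.07*l^2 - 3.47*l + 0.22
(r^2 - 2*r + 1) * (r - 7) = r^3 - 9*r^2 + 15*r - 7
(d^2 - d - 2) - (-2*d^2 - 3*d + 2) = 3*d^2 + 2*d - 4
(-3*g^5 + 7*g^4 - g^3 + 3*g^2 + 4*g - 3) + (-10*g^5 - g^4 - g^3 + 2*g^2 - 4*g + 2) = -13*g^5 + 6*g^4 - 2*g^3 + 5*g^2 - 1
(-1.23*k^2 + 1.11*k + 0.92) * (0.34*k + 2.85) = -0.4182*k^3 - 3.1281*k^2 + 3.4763*k + 2.622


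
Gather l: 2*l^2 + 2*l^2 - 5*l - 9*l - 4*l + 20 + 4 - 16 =4*l^2 - 18*l + 8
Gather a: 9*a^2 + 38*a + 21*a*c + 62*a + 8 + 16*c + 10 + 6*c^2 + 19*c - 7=9*a^2 + a*(21*c + 100) + 6*c^2 + 35*c + 11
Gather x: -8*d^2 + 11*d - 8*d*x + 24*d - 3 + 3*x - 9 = -8*d^2 + 35*d + x*(3 - 8*d) - 12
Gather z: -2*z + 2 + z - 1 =1 - z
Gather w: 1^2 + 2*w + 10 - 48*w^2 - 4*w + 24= -48*w^2 - 2*w + 35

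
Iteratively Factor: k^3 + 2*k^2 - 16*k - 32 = (k + 2)*(k^2 - 16) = (k - 4)*(k + 2)*(k + 4)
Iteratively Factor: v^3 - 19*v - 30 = (v + 2)*(v^2 - 2*v - 15) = (v - 5)*(v + 2)*(v + 3)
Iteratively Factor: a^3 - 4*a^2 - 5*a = (a + 1)*(a^2 - 5*a) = (a - 5)*(a + 1)*(a)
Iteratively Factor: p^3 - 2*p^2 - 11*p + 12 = (p - 1)*(p^2 - p - 12) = (p - 1)*(p + 3)*(p - 4)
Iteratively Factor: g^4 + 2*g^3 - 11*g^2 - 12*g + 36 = (g + 3)*(g^3 - g^2 - 8*g + 12) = (g - 2)*(g + 3)*(g^2 + g - 6) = (g - 2)*(g + 3)^2*(g - 2)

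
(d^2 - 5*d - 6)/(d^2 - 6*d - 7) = (d - 6)/(d - 7)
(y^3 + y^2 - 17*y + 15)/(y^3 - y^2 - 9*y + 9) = (y + 5)/(y + 3)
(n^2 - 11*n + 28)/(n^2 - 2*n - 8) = (n - 7)/(n + 2)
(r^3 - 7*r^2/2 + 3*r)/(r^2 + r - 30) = r*(2*r^2 - 7*r + 6)/(2*(r^2 + r - 30))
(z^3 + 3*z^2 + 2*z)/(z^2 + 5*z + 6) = z*(z + 1)/(z + 3)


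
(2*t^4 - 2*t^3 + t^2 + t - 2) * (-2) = -4*t^4 + 4*t^3 - 2*t^2 - 2*t + 4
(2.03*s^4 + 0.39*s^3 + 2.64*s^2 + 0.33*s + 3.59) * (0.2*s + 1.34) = 0.406*s^5 + 2.7982*s^4 + 1.0506*s^3 + 3.6036*s^2 + 1.1602*s + 4.8106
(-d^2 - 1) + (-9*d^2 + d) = -10*d^2 + d - 1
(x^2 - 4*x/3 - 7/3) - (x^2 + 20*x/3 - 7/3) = -8*x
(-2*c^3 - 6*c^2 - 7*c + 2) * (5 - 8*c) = 16*c^4 + 38*c^3 + 26*c^2 - 51*c + 10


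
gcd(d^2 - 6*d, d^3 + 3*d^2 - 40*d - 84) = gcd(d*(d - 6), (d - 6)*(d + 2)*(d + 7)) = d - 6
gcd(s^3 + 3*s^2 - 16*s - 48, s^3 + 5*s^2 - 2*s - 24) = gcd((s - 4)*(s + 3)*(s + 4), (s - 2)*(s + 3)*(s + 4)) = s^2 + 7*s + 12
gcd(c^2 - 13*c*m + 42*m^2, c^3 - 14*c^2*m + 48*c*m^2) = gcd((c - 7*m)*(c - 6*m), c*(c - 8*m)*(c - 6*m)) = c - 6*m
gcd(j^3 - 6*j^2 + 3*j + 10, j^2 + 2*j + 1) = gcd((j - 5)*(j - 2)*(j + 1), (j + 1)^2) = j + 1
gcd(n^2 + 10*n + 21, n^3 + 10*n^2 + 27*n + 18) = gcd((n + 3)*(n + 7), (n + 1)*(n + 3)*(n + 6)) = n + 3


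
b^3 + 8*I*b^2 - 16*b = b*(b + 4*I)^2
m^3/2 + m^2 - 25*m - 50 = (m/2 + 1)*(m - 5*sqrt(2))*(m + 5*sqrt(2))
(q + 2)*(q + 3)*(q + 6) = q^3 + 11*q^2 + 36*q + 36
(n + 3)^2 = n^2 + 6*n + 9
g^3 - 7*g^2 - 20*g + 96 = (g - 8)*(g - 3)*(g + 4)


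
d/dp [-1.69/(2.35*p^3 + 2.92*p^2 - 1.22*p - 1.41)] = (11.9145*p^2 + 9.8696*p - 2.0618)/(2.35*p^3 + 2.92*p^2 - 1.22*p - 1.41)^2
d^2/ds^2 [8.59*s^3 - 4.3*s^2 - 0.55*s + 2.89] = 51.54*s - 8.6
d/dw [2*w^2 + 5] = 4*w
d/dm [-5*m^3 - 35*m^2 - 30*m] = -15*m^2 - 70*m - 30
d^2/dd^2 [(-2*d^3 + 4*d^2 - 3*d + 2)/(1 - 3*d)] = 2*(18*d^3 - 18*d^2 + 6*d - 13)/(27*d^3 - 27*d^2 + 9*d - 1)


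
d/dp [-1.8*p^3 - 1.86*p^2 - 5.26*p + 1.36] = -5.4*p^2 - 3.72*p - 5.26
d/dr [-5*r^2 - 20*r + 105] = -10*r - 20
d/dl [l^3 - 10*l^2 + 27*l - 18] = 3*l^2 - 20*l + 27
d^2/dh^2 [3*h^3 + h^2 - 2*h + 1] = 18*h + 2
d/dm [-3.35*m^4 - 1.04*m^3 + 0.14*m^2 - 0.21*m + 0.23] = -13.4*m^3 - 3.12*m^2 + 0.28*m - 0.21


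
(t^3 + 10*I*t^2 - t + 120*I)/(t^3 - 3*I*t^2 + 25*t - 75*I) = (t + 8*I)/(t - 5*I)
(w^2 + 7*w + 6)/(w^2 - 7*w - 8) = (w + 6)/(w - 8)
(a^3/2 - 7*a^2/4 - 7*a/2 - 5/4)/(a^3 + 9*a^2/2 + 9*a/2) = (2*a^3 - 7*a^2 - 14*a - 5)/(2*a*(2*a^2 + 9*a + 9))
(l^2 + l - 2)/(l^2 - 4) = (l - 1)/(l - 2)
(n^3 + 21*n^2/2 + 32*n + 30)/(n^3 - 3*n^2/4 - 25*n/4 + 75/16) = 8*(n^2 + 8*n + 12)/(8*n^2 - 26*n + 15)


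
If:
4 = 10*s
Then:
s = 2/5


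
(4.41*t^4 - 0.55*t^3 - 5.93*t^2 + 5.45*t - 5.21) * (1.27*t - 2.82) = 5.6007*t^5 - 13.1347*t^4 - 5.9801*t^3 + 23.6441*t^2 - 21.9857*t + 14.6922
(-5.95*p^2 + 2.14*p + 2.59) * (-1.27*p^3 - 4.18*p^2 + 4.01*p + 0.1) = 7.5565*p^5 + 22.1532*p^4 - 36.094*p^3 - 2.8398*p^2 + 10.5999*p + 0.259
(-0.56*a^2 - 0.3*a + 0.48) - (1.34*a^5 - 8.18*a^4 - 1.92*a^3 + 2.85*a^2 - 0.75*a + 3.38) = -1.34*a^5 + 8.18*a^4 + 1.92*a^3 - 3.41*a^2 + 0.45*a - 2.9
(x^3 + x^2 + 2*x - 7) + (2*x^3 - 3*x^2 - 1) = 3*x^3 - 2*x^2 + 2*x - 8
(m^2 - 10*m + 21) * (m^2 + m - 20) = m^4 - 9*m^3 - 9*m^2 + 221*m - 420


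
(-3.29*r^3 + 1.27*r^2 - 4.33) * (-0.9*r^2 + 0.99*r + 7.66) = 2.961*r^5 - 4.4001*r^4 - 23.9441*r^3 + 13.6252*r^2 - 4.2867*r - 33.1678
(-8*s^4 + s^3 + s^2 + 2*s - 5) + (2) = -8*s^4 + s^3 + s^2 + 2*s - 3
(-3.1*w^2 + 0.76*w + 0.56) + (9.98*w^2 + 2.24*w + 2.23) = 6.88*w^2 + 3.0*w + 2.79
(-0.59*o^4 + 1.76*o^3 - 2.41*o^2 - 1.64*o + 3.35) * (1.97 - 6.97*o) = 4.1123*o^5 - 13.4295*o^4 + 20.2649*o^3 + 6.6831*o^2 - 26.5803*o + 6.5995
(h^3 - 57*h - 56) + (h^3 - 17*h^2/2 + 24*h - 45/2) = 2*h^3 - 17*h^2/2 - 33*h - 157/2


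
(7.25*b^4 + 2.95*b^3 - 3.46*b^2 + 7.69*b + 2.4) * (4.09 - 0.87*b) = -6.3075*b^5 + 27.086*b^4 + 15.0757*b^3 - 20.8417*b^2 + 29.3641*b + 9.816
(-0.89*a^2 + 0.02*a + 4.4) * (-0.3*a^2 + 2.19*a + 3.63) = 0.267*a^4 - 1.9551*a^3 - 4.5069*a^2 + 9.7086*a + 15.972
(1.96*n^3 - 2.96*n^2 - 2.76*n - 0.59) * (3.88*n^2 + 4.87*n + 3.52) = 7.6048*n^5 - 1.9396*n^4 - 18.2248*n^3 - 26.1496*n^2 - 12.5885*n - 2.0768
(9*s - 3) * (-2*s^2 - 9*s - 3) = -18*s^3 - 75*s^2 + 9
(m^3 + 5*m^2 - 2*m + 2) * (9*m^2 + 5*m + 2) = 9*m^5 + 50*m^4 + 9*m^3 + 18*m^2 + 6*m + 4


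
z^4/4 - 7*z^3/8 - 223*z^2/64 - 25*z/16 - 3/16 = (z/4 + 1/2)*(z - 6)*(z + 1/4)^2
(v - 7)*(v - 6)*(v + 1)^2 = v^4 - 11*v^3 + 17*v^2 + 71*v + 42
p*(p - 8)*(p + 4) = p^3 - 4*p^2 - 32*p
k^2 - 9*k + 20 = (k - 5)*(k - 4)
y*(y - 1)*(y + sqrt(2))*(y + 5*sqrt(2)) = y^4 - y^3 + 6*sqrt(2)*y^3 - 6*sqrt(2)*y^2 + 10*y^2 - 10*y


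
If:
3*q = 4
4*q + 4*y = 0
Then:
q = 4/3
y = -4/3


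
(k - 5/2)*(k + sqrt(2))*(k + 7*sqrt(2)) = k^3 - 5*k^2/2 + 8*sqrt(2)*k^2 - 20*sqrt(2)*k + 14*k - 35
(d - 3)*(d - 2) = d^2 - 5*d + 6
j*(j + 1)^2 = j^3 + 2*j^2 + j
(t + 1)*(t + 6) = t^2 + 7*t + 6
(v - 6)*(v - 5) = v^2 - 11*v + 30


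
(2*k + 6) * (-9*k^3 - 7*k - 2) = -18*k^4 - 54*k^3 - 14*k^2 - 46*k - 12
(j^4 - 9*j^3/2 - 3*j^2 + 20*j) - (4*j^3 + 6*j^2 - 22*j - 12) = j^4 - 17*j^3/2 - 9*j^2 + 42*j + 12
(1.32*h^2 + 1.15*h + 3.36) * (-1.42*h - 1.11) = -1.8744*h^3 - 3.0982*h^2 - 6.0477*h - 3.7296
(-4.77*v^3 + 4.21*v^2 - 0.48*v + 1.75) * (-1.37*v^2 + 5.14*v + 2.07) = 6.5349*v^5 - 30.2855*v^4 + 12.4231*v^3 + 3.85*v^2 + 8.0014*v + 3.6225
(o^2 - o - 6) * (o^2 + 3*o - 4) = o^4 + 2*o^3 - 13*o^2 - 14*o + 24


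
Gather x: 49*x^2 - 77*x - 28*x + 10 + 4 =49*x^2 - 105*x + 14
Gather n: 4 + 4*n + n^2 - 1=n^2 + 4*n + 3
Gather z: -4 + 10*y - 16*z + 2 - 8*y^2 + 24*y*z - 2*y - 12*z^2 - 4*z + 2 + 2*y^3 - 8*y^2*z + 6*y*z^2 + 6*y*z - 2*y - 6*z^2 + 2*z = 2*y^3 - 8*y^2 + 6*y + z^2*(6*y - 18) + z*(-8*y^2 + 30*y - 18)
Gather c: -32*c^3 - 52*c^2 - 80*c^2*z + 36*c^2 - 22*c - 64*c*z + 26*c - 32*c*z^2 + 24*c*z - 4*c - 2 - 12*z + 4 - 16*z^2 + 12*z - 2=-32*c^3 + c^2*(-80*z - 16) + c*(-32*z^2 - 40*z) - 16*z^2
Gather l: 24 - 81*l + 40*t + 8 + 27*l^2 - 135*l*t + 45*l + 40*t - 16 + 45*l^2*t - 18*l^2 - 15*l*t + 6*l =l^2*(45*t + 9) + l*(-150*t - 30) + 80*t + 16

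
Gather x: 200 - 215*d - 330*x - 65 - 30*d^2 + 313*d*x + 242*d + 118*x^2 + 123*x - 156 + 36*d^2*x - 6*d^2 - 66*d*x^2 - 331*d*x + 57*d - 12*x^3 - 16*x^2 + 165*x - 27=-36*d^2 + 84*d - 12*x^3 + x^2*(102 - 66*d) + x*(36*d^2 - 18*d - 42) - 48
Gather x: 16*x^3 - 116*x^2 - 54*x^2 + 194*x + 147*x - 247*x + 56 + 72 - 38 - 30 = 16*x^3 - 170*x^2 + 94*x + 60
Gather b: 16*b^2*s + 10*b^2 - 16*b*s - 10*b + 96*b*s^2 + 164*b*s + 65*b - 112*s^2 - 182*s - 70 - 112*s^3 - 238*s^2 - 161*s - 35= b^2*(16*s + 10) + b*(96*s^2 + 148*s + 55) - 112*s^3 - 350*s^2 - 343*s - 105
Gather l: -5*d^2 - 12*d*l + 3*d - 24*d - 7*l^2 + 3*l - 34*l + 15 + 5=-5*d^2 - 21*d - 7*l^2 + l*(-12*d - 31) + 20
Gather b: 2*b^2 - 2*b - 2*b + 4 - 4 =2*b^2 - 4*b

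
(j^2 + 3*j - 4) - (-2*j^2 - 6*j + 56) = 3*j^2 + 9*j - 60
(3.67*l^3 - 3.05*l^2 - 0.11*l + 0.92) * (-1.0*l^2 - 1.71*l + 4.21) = -3.67*l^5 - 3.2257*l^4 + 20.7762*l^3 - 13.5724*l^2 - 2.0363*l + 3.8732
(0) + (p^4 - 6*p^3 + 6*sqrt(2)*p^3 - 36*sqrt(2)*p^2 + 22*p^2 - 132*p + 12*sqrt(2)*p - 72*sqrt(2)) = p^4 - 6*p^3 + 6*sqrt(2)*p^3 - 36*sqrt(2)*p^2 + 22*p^2 - 132*p + 12*sqrt(2)*p - 72*sqrt(2)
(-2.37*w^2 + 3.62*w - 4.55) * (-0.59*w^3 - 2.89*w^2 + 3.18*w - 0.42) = 1.3983*w^5 + 4.7135*w^4 - 15.3139*w^3 + 25.6565*w^2 - 15.9894*w + 1.911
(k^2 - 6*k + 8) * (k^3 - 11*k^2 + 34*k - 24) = k^5 - 17*k^4 + 108*k^3 - 316*k^2 + 416*k - 192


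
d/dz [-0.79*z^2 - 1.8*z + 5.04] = -1.58*z - 1.8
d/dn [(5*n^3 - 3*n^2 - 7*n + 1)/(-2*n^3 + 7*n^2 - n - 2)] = (29*n^4 - 38*n^3 + 28*n^2 - 2*n + 15)/(4*n^6 - 28*n^5 + 53*n^4 - 6*n^3 - 27*n^2 + 4*n + 4)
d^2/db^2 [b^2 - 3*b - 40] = 2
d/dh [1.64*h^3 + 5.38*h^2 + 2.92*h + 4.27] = 4.92*h^2 + 10.76*h + 2.92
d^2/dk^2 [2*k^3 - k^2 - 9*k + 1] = 12*k - 2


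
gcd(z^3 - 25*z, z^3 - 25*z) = z^3 - 25*z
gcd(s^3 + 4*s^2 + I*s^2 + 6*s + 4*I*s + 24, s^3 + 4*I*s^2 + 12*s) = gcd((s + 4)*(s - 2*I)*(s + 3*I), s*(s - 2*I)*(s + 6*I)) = s - 2*I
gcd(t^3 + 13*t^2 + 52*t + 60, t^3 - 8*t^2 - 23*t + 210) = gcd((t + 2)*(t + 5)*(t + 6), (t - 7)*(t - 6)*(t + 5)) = t + 5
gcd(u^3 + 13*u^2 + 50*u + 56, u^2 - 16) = u + 4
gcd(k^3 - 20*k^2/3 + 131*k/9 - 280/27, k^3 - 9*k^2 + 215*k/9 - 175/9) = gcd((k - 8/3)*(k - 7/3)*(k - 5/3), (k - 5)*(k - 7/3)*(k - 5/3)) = k^2 - 4*k + 35/9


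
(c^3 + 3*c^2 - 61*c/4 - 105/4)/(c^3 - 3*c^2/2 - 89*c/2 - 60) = (c - 7/2)/(c - 8)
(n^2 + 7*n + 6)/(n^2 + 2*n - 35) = (n^2 + 7*n + 6)/(n^2 + 2*n - 35)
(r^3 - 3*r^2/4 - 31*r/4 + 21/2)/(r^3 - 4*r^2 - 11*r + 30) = (r - 7/4)/(r - 5)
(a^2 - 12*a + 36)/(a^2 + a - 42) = (a - 6)/(a + 7)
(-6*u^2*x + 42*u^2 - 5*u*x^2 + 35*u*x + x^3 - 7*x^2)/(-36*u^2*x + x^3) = (u*x - 7*u + x^2 - 7*x)/(x*(6*u + x))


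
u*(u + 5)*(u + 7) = u^3 + 12*u^2 + 35*u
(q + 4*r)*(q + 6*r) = q^2 + 10*q*r + 24*r^2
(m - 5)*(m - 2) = m^2 - 7*m + 10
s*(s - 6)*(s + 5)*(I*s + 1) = I*s^4 + s^3 - I*s^3 - s^2 - 30*I*s^2 - 30*s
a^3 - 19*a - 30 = (a - 5)*(a + 2)*(a + 3)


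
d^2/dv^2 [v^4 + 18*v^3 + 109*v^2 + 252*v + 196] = 12*v^2 + 108*v + 218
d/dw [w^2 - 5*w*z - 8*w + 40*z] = 2*w - 5*z - 8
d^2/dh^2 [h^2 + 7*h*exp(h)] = 7*h*exp(h) + 14*exp(h) + 2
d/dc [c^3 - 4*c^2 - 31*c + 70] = 3*c^2 - 8*c - 31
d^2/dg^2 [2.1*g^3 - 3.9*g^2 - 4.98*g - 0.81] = 12.6*g - 7.8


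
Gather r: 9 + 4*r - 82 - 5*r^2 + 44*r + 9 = -5*r^2 + 48*r - 64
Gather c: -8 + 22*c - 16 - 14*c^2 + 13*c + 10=-14*c^2 + 35*c - 14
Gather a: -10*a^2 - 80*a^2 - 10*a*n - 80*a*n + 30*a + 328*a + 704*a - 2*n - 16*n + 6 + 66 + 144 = -90*a^2 + a*(1062 - 90*n) - 18*n + 216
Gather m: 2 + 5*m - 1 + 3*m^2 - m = 3*m^2 + 4*m + 1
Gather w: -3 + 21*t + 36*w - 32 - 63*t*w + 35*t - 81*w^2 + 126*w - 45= 56*t - 81*w^2 + w*(162 - 63*t) - 80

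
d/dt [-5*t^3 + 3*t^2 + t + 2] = -15*t^2 + 6*t + 1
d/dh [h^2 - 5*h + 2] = 2*h - 5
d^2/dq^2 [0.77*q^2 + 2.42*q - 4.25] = 1.54000000000000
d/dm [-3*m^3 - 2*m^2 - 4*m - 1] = -9*m^2 - 4*m - 4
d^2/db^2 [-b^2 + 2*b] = -2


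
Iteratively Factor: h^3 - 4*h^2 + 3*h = (h)*(h^2 - 4*h + 3) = h*(h - 1)*(h - 3)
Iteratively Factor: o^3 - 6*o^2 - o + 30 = (o + 2)*(o^2 - 8*o + 15) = (o - 3)*(o + 2)*(o - 5)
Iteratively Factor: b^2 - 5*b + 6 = (b - 2)*(b - 3)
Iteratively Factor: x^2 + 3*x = (x + 3)*(x)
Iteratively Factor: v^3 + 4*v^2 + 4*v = (v + 2)*(v^2 + 2*v) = v*(v + 2)*(v + 2)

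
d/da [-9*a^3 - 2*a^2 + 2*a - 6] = -27*a^2 - 4*a + 2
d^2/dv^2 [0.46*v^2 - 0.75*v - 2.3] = 0.920000000000000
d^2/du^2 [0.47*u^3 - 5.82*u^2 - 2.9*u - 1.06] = 2.82*u - 11.64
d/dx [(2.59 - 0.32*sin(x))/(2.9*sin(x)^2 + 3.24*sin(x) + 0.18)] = (0.928*sin(x)^2 - 15.022*sin(x) - 8.4492)*cos(x)/(8.41*sin(x)^4 + 18.792*sin(x)^3 + 11.5416*sin(x)^2 + 1.1664*sin(x) + 0.0324)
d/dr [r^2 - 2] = 2*r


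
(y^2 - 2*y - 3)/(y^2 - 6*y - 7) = (y - 3)/(y - 7)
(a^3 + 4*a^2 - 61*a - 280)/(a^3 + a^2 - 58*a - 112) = (a + 5)/(a + 2)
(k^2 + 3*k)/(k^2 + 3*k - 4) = k*(k + 3)/(k^2 + 3*k - 4)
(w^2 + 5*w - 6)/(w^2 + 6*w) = (w - 1)/w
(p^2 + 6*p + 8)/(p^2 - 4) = (p + 4)/(p - 2)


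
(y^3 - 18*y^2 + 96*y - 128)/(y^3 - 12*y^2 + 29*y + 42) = (y^3 - 18*y^2 + 96*y - 128)/(y^3 - 12*y^2 + 29*y + 42)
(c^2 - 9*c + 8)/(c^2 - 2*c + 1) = (c - 8)/(c - 1)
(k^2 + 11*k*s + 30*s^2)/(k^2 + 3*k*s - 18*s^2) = (-k - 5*s)/(-k + 3*s)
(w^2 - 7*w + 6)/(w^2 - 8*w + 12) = (w - 1)/(w - 2)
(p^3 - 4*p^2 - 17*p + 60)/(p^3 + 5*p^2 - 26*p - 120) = (p - 3)/(p + 6)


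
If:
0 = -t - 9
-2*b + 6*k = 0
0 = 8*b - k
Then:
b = 0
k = 0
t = -9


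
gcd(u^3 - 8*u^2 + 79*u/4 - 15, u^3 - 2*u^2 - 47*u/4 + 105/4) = u - 5/2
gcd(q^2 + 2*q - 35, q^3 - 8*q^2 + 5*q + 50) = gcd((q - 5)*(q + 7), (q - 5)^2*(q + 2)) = q - 5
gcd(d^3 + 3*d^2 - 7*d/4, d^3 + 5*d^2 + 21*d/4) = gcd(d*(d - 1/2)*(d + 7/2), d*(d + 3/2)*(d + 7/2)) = d^2 + 7*d/2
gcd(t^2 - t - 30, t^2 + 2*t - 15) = t + 5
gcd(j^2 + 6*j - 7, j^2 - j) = j - 1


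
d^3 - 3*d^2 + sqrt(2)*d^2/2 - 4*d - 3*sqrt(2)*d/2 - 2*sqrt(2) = (d - 4)*(d + 1)*(d + sqrt(2)/2)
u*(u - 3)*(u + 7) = u^3 + 4*u^2 - 21*u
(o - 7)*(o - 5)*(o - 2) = o^3 - 14*o^2 + 59*o - 70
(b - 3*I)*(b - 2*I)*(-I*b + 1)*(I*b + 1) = b^4 - 5*I*b^3 - 5*b^2 - 5*I*b - 6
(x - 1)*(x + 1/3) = x^2 - 2*x/3 - 1/3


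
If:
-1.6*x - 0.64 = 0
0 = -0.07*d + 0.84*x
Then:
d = -4.80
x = -0.40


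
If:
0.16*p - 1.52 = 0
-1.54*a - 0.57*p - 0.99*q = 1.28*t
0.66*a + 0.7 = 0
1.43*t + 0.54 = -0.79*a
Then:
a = -1.06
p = 9.50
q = -4.09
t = 0.21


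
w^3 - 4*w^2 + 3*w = w*(w - 3)*(w - 1)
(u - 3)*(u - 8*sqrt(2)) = u^2 - 8*sqrt(2)*u - 3*u + 24*sqrt(2)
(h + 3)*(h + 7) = h^2 + 10*h + 21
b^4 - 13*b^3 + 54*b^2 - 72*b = b*(b - 6)*(b - 4)*(b - 3)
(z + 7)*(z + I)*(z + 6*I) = z^3 + 7*z^2 + 7*I*z^2 - 6*z + 49*I*z - 42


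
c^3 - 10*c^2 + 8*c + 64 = (c - 8)*(c - 4)*(c + 2)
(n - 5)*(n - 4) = n^2 - 9*n + 20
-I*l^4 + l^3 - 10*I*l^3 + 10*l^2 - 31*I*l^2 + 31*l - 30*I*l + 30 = (l + 2)*(l + 3)*(l + 5)*(-I*l + 1)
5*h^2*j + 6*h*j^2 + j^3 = j*(h + j)*(5*h + j)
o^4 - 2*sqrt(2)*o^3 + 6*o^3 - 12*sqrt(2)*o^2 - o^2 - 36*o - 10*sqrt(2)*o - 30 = (o + 1)*(o + 5)*(o - 3*sqrt(2))*(o + sqrt(2))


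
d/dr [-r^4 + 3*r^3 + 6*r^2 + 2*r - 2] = -4*r^3 + 9*r^2 + 12*r + 2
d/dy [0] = 0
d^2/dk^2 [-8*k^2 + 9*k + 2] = -16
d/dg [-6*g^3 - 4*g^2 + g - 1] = -18*g^2 - 8*g + 1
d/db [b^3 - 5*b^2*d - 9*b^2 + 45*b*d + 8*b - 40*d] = 3*b^2 - 10*b*d - 18*b + 45*d + 8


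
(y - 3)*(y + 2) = y^2 - y - 6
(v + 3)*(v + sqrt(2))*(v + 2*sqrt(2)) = v^3 + 3*v^2 + 3*sqrt(2)*v^2 + 4*v + 9*sqrt(2)*v + 12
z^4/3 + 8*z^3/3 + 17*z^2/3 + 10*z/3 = z*(z/3 + 1/3)*(z + 2)*(z + 5)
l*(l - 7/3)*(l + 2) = l^3 - l^2/3 - 14*l/3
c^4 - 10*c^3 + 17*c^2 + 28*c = c*(c - 7)*(c - 4)*(c + 1)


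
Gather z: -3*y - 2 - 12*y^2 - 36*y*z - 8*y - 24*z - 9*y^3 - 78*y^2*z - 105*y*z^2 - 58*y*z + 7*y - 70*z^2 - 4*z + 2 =-9*y^3 - 12*y^2 - 4*y + z^2*(-105*y - 70) + z*(-78*y^2 - 94*y - 28)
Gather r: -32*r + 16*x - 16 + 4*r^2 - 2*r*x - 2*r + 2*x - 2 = 4*r^2 + r*(-2*x - 34) + 18*x - 18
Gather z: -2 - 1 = -3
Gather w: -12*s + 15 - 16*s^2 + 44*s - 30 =-16*s^2 + 32*s - 15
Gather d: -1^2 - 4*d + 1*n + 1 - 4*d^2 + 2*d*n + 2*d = -4*d^2 + d*(2*n - 2) + n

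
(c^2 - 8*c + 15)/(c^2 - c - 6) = (c - 5)/(c + 2)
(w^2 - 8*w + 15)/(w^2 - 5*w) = (w - 3)/w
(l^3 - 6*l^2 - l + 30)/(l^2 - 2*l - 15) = (l^2 - l - 6)/(l + 3)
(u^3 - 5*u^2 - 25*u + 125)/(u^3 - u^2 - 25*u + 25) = (u - 5)/(u - 1)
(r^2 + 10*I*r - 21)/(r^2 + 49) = (r + 3*I)/(r - 7*I)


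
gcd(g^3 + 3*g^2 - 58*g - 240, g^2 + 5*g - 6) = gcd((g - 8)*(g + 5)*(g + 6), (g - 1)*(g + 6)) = g + 6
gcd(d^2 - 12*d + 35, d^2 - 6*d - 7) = d - 7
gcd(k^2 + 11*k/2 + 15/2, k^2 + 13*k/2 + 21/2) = k + 3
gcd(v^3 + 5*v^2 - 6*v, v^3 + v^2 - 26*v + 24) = v^2 + 5*v - 6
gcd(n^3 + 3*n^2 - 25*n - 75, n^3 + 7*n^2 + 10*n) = n + 5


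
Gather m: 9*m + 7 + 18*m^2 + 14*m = 18*m^2 + 23*m + 7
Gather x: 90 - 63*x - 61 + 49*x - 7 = 22 - 14*x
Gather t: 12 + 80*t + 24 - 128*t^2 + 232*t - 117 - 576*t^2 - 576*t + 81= -704*t^2 - 264*t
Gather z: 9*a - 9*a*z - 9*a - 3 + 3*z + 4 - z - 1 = z*(2 - 9*a)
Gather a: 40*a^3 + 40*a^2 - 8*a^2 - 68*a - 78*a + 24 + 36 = 40*a^3 + 32*a^2 - 146*a + 60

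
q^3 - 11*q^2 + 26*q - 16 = (q - 8)*(q - 2)*(q - 1)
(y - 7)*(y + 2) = y^2 - 5*y - 14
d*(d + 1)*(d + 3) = d^3 + 4*d^2 + 3*d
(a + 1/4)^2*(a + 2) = a^3 + 5*a^2/2 + 17*a/16 + 1/8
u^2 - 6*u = u*(u - 6)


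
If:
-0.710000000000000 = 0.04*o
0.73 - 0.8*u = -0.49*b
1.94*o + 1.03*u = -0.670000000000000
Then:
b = 52.03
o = -17.75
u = 32.78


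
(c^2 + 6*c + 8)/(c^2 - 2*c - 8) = (c + 4)/(c - 4)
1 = 1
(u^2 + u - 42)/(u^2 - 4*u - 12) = (u + 7)/(u + 2)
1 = 1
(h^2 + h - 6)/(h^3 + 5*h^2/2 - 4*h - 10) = 2*(h + 3)/(2*h^2 + 9*h + 10)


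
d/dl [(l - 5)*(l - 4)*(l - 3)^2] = 4*l^3 - 45*l^2 + 166*l - 201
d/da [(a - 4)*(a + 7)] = 2*a + 3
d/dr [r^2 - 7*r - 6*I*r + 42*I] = 2*r - 7 - 6*I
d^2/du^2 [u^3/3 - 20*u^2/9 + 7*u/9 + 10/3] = 2*u - 40/9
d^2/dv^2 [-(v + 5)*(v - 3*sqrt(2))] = -2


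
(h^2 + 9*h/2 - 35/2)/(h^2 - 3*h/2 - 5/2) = (h + 7)/(h + 1)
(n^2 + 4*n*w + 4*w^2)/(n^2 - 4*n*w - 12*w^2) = (-n - 2*w)/(-n + 6*w)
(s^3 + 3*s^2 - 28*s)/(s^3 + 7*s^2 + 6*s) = (s^2 + 3*s - 28)/(s^2 + 7*s + 6)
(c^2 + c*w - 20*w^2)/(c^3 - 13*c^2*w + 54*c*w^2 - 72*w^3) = (c + 5*w)/(c^2 - 9*c*w + 18*w^2)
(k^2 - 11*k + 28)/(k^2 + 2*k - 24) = (k - 7)/(k + 6)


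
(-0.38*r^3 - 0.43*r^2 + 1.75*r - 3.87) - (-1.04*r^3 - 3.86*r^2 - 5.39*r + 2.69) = 0.66*r^3 + 3.43*r^2 + 7.14*r - 6.56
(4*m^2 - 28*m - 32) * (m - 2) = 4*m^3 - 36*m^2 + 24*m + 64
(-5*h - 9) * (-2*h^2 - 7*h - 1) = 10*h^3 + 53*h^2 + 68*h + 9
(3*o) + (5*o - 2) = 8*o - 2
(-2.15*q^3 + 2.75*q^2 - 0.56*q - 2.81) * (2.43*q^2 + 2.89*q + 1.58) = -5.2245*q^5 + 0.469*q^4 + 3.1897*q^3 - 4.1017*q^2 - 9.0057*q - 4.4398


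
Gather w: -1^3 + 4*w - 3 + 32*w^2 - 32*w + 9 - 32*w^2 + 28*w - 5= 0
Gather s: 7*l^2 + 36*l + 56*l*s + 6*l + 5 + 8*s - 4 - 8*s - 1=7*l^2 + 56*l*s + 42*l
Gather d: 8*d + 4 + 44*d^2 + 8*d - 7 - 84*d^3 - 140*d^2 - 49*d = -84*d^3 - 96*d^2 - 33*d - 3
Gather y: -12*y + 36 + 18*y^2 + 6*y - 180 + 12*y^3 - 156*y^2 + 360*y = 12*y^3 - 138*y^2 + 354*y - 144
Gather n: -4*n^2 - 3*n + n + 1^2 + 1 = -4*n^2 - 2*n + 2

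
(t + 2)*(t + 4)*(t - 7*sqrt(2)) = t^3 - 7*sqrt(2)*t^2 + 6*t^2 - 42*sqrt(2)*t + 8*t - 56*sqrt(2)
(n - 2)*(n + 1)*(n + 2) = n^3 + n^2 - 4*n - 4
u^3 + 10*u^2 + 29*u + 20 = (u + 1)*(u + 4)*(u + 5)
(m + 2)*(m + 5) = m^2 + 7*m + 10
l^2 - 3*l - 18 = (l - 6)*(l + 3)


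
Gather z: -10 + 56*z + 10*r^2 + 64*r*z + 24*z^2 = 10*r^2 + 24*z^2 + z*(64*r + 56) - 10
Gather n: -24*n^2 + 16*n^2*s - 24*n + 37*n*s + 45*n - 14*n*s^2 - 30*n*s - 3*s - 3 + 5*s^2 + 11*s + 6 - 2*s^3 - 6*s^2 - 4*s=n^2*(16*s - 24) + n*(-14*s^2 + 7*s + 21) - 2*s^3 - s^2 + 4*s + 3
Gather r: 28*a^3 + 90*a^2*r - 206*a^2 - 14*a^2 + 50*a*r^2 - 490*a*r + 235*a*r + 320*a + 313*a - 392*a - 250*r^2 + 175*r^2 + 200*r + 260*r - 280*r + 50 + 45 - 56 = 28*a^3 - 220*a^2 + 241*a + r^2*(50*a - 75) + r*(90*a^2 - 255*a + 180) + 39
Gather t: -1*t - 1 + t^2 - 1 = t^2 - t - 2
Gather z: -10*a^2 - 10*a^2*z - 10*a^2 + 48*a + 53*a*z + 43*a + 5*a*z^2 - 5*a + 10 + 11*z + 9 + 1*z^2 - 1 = -20*a^2 + 86*a + z^2*(5*a + 1) + z*(-10*a^2 + 53*a + 11) + 18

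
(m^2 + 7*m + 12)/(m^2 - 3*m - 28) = (m + 3)/(m - 7)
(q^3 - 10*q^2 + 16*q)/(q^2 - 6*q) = (q^2 - 10*q + 16)/(q - 6)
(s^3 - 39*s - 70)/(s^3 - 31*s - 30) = (-s^3 + 39*s + 70)/(-s^3 + 31*s + 30)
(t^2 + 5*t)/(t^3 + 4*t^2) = (t + 5)/(t*(t + 4))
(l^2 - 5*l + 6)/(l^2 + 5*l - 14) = (l - 3)/(l + 7)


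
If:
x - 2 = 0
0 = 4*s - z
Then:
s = z/4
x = 2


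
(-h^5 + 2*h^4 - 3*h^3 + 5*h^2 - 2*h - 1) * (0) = 0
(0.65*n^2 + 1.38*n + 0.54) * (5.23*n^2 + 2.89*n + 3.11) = 3.3995*n^4 + 9.0959*n^3 + 8.8339*n^2 + 5.8524*n + 1.6794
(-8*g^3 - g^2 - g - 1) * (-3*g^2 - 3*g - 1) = 24*g^5 + 27*g^4 + 14*g^3 + 7*g^2 + 4*g + 1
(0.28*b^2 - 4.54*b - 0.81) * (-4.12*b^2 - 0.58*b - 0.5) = -1.1536*b^4 + 18.5424*b^3 + 5.8304*b^2 + 2.7398*b + 0.405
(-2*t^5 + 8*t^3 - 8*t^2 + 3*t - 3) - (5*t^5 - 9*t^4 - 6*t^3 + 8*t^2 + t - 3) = -7*t^5 + 9*t^4 + 14*t^3 - 16*t^2 + 2*t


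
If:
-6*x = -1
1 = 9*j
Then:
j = 1/9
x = 1/6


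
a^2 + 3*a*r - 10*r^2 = (a - 2*r)*(a + 5*r)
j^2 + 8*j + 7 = (j + 1)*(j + 7)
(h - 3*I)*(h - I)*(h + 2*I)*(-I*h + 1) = -I*h^4 - h^3 - 7*I*h^2 - h - 6*I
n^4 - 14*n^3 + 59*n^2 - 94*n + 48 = (n - 8)*(n - 3)*(n - 2)*(n - 1)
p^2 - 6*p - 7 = (p - 7)*(p + 1)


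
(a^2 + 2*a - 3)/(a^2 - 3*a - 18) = (a - 1)/(a - 6)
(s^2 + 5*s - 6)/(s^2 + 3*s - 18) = (s - 1)/(s - 3)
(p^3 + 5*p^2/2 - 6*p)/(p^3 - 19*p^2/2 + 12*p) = (p + 4)/(p - 8)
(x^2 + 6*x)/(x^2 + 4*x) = (x + 6)/(x + 4)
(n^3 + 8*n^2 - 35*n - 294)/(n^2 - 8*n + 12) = (n^2 + 14*n + 49)/(n - 2)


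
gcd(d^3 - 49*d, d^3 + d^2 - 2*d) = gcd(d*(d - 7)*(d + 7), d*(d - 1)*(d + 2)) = d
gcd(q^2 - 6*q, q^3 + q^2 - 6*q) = q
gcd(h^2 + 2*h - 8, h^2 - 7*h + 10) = h - 2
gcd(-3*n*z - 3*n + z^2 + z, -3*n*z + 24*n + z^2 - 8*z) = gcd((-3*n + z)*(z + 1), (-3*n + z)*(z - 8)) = -3*n + z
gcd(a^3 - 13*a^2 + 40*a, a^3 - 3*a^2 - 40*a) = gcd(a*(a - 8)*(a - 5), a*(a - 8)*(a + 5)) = a^2 - 8*a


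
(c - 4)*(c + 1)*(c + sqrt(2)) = c^3 - 3*c^2 + sqrt(2)*c^2 - 3*sqrt(2)*c - 4*c - 4*sqrt(2)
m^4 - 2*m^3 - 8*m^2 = m^2*(m - 4)*(m + 2)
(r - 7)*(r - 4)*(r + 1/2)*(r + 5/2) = r^4 - 8*r^3 - 15*r^2/4 + 281*r/4 + 35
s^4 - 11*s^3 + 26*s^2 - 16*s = s*(s - 8)*(s - 2)*(s - 1)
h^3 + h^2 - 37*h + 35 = (h - 5)*(h - 1)*(h + 7)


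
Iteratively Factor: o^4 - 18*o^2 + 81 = (o - 3)*(o^3 + 3*o^2 - 9*o - 27) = (o - 3)^2*(o^2 + 6*o + 9) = (o - 3)^2*(o + 3)*(o + 3)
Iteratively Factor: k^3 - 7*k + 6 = (k + 3)*(k^2 - 3*k + 2) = (k - 1)*(k + 3)*(k - 2)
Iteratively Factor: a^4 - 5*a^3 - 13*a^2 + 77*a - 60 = (a - 5)*(a^3 - 13*a + 12) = (a - 5)*(a + 4)*(a^2 - 4*a + 3) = (a - 5)*(a - 1)*(a + 4)*(a - 3)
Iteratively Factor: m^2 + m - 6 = (m + 3)*(m - 2)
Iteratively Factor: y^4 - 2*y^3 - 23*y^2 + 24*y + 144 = (y + 3)*(y^3 - 5*y^2 - 8*y + 48) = (y - 4)*(y + 3)*(y^2 - y - 12) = (y - 4)^2*(y + 3)*(y + 3)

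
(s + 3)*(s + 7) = s^2 + 10*s + 21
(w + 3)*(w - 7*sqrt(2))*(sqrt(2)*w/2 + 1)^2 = w^4/2 - 5*sqrt(2)*w^3/2 + 3*w^3/2 - 13*w^2 - 15*sqrt(2)*w^2/2 - 39*w - 7*sqrt(2)*w - 21*sqrt(2)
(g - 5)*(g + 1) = g^2 - 4*g - 5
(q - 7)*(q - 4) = q^2 - 11*q + 28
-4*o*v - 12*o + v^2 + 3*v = (-4*o + v)*(v + 3)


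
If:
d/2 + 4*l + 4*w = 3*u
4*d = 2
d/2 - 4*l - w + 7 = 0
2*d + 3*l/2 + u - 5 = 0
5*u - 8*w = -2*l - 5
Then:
No Solution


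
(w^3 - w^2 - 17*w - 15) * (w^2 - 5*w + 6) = w^5 - 6*w^4 - 6*w^3 + 64*w^2 - 27*w - 90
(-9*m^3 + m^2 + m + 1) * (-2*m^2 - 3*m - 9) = 18*m^5 + 25*m^4 + 76*m^3 - 14*m^2 - 12*m - 9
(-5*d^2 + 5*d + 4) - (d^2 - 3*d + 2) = -6*d^2 + 8*d + 2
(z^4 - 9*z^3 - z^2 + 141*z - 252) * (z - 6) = z^5 - 15*z^4 + 53*z^3 + 147*z^2 - 1098*z + 1512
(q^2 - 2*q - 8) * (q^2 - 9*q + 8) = q^4 - 11*q^3 + 18*q^2 + 56*q - 64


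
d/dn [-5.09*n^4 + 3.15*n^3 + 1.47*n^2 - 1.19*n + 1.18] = -20.36*n^3 + 9.45*n^2 + 2.94*n - 1.19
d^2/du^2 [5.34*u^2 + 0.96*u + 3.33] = 10.6800000000000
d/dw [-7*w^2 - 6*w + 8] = -14*w - 6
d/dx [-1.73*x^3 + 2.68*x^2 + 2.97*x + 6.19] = -5.19*x^2 + 5.36*x + 2.97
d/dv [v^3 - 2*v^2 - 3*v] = 3*v^2 - 4*v - 3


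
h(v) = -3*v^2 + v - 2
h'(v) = 1 - 6*v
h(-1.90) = -14.73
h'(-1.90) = 12.40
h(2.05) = -12.56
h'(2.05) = -11.30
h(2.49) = -18.11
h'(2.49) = -13.94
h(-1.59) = -11.17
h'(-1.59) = 10.54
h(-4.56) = -68.94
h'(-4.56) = 28.36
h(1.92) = -11.14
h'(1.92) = -10.52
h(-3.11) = -34.13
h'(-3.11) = 19.66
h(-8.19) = -211.42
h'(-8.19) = 50.14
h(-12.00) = -446.00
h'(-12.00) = 73.00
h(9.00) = -236.00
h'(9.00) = -53.00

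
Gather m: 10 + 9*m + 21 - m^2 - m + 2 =-m^2 + 8*m + 33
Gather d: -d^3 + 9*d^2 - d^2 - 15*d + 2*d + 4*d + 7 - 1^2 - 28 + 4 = -d^3 + 8*d^2 - 9*d - 18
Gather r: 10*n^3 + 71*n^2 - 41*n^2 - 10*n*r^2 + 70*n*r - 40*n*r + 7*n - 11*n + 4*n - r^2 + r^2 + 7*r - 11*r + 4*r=10*n^3 + 30*n^2 - 10*n*r^2 + 30*n*r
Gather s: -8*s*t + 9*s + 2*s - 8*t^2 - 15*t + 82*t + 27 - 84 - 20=s*(11 - 8*t) - 8*t^2 + 67*t - 77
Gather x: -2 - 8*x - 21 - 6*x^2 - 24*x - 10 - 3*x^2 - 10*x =-9*x^2 - 42*x - 33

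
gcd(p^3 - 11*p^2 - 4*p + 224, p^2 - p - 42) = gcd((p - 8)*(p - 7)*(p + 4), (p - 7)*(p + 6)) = p - 7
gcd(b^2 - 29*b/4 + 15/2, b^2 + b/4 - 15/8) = b - 5/4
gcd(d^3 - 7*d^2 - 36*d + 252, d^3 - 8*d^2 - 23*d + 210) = d^2 - 13*d + 42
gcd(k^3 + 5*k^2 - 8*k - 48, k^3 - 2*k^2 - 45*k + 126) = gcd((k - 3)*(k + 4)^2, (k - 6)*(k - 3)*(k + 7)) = k - 3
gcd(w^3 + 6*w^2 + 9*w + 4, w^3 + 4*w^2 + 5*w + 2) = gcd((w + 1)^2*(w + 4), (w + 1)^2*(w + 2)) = w^2 + 2*w + 1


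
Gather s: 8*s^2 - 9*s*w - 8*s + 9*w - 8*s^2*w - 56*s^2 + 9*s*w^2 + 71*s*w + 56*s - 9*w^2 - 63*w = s^2*(-8*w - 48) + s*(9*w^2 + 62*w + 48) - 9*w^2 - 54*w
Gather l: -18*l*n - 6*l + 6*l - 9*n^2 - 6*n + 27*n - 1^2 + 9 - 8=-18*l*n - 9*n^2 + 21*n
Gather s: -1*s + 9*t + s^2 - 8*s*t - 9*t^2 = s^2 + s*(-8*t - 1) - 9*t^2 + 9*t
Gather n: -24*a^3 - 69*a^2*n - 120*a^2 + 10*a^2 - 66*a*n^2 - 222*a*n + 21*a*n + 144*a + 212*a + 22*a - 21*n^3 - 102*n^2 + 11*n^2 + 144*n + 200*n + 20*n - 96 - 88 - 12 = -24*a^3 - 110*a^2 + 378*a - 21*n^3 + n^2*(-66*a - 91) + n*(-69*a^2 - 201*a + 364) - 196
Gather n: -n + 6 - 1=5 - n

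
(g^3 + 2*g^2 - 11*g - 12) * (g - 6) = g^4 - 4*g^3 - 23*g^2 + 54*g + 72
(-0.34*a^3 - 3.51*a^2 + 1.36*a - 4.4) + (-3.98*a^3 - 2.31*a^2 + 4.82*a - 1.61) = -4.32*a^3 - 5.82*a^2 + 6.18*a - 6.01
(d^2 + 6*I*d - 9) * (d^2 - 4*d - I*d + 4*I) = d^4 - 4*d^3 + 5*I*d^3 - 3*d^2 - 20*I*d^2 + 12*d + 9*I*d - 36*I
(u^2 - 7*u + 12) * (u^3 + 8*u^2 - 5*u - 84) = u^5 + u^4 - 49*u^3 + 47*u^2 + 528*u - 1008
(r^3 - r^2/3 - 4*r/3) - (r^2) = r^3 - 4*r^2/3 - 4*r/3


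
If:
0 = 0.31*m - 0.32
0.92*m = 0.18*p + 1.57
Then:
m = 1.03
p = -3.45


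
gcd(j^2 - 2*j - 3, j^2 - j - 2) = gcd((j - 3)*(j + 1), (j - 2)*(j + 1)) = j + 1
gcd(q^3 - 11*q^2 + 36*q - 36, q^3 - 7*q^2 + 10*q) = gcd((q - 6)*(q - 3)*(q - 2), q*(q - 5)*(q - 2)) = q - 2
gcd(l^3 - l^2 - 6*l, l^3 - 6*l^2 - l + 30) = l^2 - l - 6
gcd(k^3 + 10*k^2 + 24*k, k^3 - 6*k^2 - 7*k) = k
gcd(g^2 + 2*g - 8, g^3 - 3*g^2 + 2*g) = g - 2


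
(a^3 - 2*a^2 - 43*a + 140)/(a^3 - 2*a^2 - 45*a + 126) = (a^2 - 9*a + 20)/(a^2 - 9*a + 18)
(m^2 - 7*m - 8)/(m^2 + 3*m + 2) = (m - 8)/(m + 2)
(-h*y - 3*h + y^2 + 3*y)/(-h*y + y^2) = (y + 3)/y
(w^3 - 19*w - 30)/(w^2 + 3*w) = w - 3 - 10/w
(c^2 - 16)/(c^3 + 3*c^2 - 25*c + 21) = (c^2 - 16)/(c^3 + 3*c^2 - 25*c + 21)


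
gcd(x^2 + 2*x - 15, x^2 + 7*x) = 1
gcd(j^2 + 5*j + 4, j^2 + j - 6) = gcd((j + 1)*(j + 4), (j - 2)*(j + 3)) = 1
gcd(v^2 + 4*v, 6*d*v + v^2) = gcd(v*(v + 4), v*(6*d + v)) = v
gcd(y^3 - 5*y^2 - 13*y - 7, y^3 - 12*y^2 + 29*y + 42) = y^2 - 6*y - 7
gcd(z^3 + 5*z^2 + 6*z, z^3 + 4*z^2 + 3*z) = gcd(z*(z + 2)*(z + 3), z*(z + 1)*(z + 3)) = z^2 + 3*z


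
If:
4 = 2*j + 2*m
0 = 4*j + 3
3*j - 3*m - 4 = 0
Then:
No Solution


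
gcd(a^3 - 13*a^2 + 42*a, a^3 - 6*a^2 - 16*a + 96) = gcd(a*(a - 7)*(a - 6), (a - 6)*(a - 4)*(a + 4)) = a - 6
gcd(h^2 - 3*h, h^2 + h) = h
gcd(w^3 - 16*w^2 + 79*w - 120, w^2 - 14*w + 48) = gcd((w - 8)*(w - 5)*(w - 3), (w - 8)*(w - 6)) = w - 8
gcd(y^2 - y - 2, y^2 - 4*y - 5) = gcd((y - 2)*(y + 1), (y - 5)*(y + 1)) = y + 1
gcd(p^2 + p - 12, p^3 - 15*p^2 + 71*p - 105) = p - 3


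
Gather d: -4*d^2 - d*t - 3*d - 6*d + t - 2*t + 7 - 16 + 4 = -4*d^2 + d*(-t - 9) - t - 5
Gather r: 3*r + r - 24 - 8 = 4*r - 32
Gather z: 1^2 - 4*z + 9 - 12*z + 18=28 - 16*z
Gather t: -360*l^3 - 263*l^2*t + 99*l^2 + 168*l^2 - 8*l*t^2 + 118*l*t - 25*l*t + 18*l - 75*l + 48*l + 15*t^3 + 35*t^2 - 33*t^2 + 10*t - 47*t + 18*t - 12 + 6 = -360*l^3 + 267*l^2 - 9*l + 15*t^3 + t^2*(2 - 8*l) + t*(-263*l^2 + 93*l - 19) - 6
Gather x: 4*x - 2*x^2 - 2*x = -2*x^2 + 2*x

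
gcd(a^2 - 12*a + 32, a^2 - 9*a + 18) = 1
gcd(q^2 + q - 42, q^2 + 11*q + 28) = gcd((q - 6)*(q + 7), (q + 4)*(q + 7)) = q + 7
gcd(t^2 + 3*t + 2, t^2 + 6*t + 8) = t + 2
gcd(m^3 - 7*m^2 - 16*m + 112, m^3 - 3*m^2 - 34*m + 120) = m - 4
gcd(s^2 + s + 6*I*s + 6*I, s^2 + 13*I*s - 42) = s + 6*I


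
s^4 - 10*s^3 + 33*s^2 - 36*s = s*(s - 4)*(s - 3)^2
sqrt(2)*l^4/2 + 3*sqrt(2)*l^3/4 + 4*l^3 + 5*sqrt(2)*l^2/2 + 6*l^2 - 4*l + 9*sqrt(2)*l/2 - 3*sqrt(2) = (l - 1/2)*(l + sqrt(2))*(l + 3*sqrt(2))*(sqrt(2)*l/2 + sqrt(2))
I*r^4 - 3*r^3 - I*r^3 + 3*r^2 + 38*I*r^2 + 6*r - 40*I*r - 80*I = (r - 2)*(r - 5*I)*(r + 8*I)*(I*r + I)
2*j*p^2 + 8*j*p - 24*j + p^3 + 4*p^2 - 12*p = (2*j + p)*(p - 2)*(p + 6)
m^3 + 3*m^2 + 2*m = m*(m + 1)*(m + 2)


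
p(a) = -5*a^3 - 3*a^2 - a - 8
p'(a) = -15*a^2 - 6*a - 1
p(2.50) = -107.38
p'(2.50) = -109.75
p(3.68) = -301.49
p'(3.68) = -226.22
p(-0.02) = -7.98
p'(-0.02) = -0.89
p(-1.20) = -2.48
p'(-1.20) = -15.40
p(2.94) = -163.93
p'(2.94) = -148.29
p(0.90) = -14.98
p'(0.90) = -18.55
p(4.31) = -468.35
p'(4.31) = -305.50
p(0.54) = -10.20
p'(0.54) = -8.61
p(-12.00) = 8212.00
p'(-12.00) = -2089.00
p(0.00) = -8.00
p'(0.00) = -1.00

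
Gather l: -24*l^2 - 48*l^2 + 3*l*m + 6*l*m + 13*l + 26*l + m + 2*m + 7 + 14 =-72*l^2 + l*(9*m + 39) + 3*m + 21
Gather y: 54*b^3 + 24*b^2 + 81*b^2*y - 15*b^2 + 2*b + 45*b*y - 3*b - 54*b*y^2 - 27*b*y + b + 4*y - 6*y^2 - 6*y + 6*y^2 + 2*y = 54*b^3 + 9*b^2 - 54*b*y^2 + y*(81*b^2 + 18*b)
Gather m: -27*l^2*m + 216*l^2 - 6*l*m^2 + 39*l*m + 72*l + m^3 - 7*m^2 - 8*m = 216*l^2 + 72*l + m^3 + m^2*(-6*l - 7) + m*(-27*l^2 + 39*l - 8)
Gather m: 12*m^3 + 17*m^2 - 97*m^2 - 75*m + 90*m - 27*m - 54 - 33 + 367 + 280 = 12*m^3 - 80*m^2 - 12*m + 560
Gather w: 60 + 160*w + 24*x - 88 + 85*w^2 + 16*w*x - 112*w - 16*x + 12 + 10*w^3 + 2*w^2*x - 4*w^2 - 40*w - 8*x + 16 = 10*w^3 + w^2*(2*x + 81) + w*(16*x + 8)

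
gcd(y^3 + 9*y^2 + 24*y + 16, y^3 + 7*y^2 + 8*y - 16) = y^2 + 8*y + 16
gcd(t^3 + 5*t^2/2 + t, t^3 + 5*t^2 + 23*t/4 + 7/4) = t + 1/2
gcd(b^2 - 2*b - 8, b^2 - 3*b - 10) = b + 2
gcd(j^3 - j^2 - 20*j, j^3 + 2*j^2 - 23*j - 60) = j^2 - j - 20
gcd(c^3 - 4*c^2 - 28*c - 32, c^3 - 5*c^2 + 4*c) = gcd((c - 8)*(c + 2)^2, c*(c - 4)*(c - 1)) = 1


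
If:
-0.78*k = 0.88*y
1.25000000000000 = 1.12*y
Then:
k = -1.26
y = 1.12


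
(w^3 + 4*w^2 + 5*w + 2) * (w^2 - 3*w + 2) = w^5 + w^4 - 5*w^3 - 5*w^2 + 4*w + 4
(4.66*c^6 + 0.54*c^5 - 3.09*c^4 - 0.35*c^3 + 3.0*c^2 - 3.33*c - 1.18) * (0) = 0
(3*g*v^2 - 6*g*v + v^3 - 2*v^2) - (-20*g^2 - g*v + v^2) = 20*g^2 + 3*g*v^2 - 5*g*v + v^3 - 3*v^2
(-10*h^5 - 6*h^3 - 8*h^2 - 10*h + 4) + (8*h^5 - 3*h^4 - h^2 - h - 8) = -2*h^5 - 3*h^4 - 6*h^3 - 9*h^2 - 11*h - 4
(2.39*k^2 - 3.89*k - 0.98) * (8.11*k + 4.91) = 19.3829*k^3 - 19.813*k^2 - 27.0477*k - 4.8118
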